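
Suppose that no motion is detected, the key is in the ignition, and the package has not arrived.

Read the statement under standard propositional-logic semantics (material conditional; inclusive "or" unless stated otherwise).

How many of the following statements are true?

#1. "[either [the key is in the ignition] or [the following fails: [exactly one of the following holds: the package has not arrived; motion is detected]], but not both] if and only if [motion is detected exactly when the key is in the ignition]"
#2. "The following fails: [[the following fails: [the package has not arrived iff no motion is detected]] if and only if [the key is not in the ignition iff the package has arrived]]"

1

Let D = "the key is in the ignition" (T), H = "the package has arrived" (F), Q = "motion is detected" (F).

#1: In symbols: (D xor ~(~H xor Q)) <-> (Q <-> D)

~H = ~F = T
~H xor Q = T xor F = T
~(~H xor Q) = ~T = F
D xor ~(~H xor Q) = T xor F = T
Q <-> D = F <-> T = F
(D xor ~(~H xor Q)) <-> (Q <-> D) = T <-> F = F
Thus #1 is false.

#2: This is ~(~(~H <-> ~Q) <-> (~D <-> H)).

~H = ~F = T
~Q = ~F = T
~H <-> ~Q = T <-> T = T
~(~H <-> ~Q) = ~T = F
~D = ~T = F
~D <-> H = F <-> F = T
~(~H <-> ~Q) <-> (~D <-> H) = F <-> T = F
~(~(~H <-> ~Q) <-> (~D <-> H)) = ~F = T
Hence #2 is true.

1 of the 2 statements is true (#2).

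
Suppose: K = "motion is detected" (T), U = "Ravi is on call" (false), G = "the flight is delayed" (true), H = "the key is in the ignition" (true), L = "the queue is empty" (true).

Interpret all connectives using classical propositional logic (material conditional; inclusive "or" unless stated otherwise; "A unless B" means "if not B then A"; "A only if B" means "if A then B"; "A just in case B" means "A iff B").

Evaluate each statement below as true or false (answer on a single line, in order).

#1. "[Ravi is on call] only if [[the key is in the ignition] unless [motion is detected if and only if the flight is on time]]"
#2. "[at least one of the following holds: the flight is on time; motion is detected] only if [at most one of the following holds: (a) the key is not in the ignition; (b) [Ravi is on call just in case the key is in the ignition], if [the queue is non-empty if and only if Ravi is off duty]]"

#1: Formalization: U → (H ∨ (K ↔ ¬G))

¬G = ¬T = F
K ↔ ¬G = T ↔ F = F
H ∨ (K ↔ ¬G) = T ∨ F = T
U → (H ∨ (K ↔ ¬G)) = F → T = T
Hence #1 is true.

#2: In symbols: (¬G ∨ K) → (¬H ↑ ((¬L ↔ ¬U) → (U ↔ H)))

¬G = ¬T = F
¬G ∨ K = F ∨ T = T
¬H = ¬T = F
¬L = ¬T = F
¬U = ¬F = T
¬L ↔ ¬U = F ↔ T = F
U ↔ H = F ↔ T = F
(¬L ↔ ¬U) → (U ↔ H) = F → F = T
¬H ↑ ((¬L ↔ ¬U) → (U ↔ H)) = F ↑ T = T
(¬G ∨ K) → (¬H ↑ ((¬L ↔ ¬U) → (U ↔ H))) = T → T = T
Hence #2 is true.

#1 True; #2 True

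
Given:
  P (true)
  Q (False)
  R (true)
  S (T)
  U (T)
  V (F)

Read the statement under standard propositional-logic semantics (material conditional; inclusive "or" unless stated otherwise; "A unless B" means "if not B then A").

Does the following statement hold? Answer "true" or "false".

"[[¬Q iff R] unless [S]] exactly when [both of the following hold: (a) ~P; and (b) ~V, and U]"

False.

Formalization: ((¬Q ↔ R) ∨ S) ↔ (¬P ∧ (¬V ∧ U))

¬Q = ¬F = T
¬Q ↔ R = T ↔ T = T
(¬Q ↔ R) ∨ S = T ∨ T = T
¬P = ¬T = F
¬V = ¬F = T
¬V ∧ U = T ∧ T = T
¬P ∧ (¬V ∧ U) = F ∧ T = F
((¬Q ↔ R) ∨ S) ↔ (¬P ∧ (¬V ∧ U)) = T ↔ F = F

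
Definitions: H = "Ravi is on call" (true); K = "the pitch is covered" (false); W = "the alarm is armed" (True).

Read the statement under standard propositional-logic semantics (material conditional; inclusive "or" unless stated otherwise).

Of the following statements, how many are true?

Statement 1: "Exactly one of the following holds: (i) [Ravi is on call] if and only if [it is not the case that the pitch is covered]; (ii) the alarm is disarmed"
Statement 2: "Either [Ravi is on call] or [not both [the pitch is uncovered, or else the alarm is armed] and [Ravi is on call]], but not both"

2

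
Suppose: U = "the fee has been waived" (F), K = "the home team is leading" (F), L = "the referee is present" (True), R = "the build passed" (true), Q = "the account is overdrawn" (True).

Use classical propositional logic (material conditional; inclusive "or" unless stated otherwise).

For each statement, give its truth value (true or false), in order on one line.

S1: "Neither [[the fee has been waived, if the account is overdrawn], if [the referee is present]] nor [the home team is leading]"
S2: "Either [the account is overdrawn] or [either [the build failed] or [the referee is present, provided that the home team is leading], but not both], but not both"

S1 True, S2 False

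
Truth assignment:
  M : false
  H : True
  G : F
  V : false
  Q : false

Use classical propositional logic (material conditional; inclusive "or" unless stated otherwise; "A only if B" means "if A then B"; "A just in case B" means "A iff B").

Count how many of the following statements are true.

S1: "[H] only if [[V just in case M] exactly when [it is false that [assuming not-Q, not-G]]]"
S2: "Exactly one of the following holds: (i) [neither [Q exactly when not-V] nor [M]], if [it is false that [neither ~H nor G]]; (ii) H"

0

S1: This is H → ((V ↔ M) ↔ ¬(¬Q → ¬G)).

V ↔ M = F ↔ F = T
¬Q = ¬F = T
¬G = ¬F = T
¬Q → ¬G = T → T = T
¬(¬Q → ¬G) = ¬T = F
(V ↔ M) ↔ ¬(¬Q → ¬G) = T ↔ F = F
H → ((V ↔ M) ↔ ¬(¬Q → ¬G)) = T → F = F
So S1 is false.

S2: In symbols: (¬(¬H ↓ G) → ((Q ↔ ¬V) ↓ M)) ⊕ H

¬H = ¬T = F
¬H ↓ G = F ↓ F = T
¬(¬H ↓ G) = ¬T = F
¬V = ¬F = T
Q ↔ ¬V = F ↔ T = F
(Q ↔ ¬V) ↓ M = F ↓ F = T
¬(¬H ↓ G) → ((Q ↔ ¬V) ↓ M) = F → T = T
(¬(¬H ↓ G) → ((Q ↔ ¬V) ↓ M)) ⊕ H = T ⊕ T = F
Thus S2 is false.

True statements: 0 (none).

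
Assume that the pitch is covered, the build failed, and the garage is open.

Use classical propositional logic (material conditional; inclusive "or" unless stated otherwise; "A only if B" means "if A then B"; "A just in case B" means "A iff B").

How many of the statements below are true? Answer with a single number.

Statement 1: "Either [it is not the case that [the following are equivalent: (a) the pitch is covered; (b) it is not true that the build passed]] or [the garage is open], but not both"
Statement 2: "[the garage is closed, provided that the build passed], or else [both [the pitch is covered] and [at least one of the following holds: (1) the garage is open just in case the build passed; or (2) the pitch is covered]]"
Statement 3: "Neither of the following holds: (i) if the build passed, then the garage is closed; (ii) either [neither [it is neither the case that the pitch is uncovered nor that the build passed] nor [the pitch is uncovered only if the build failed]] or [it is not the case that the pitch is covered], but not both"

Let V = "the pitch is covered" (T), G = "the build passed" (F), W = "the garage is closed" (F).

Statement 1: Formalization: ~(V <-> ~G) xor ~W

~G = ~F = T
V <-> ~G = T <-> T = T
~(V <-> ~G) = ~T = F
~W = ~F = T
~(V <-> ~G) xor ~W = F xor T = T
Hence Statement 1 is true.

Statement 2: In symbols: (G -> W) | (V & ((~W <-> G) | V))

G -> W = F -> F = T
~W = ~F = T
~W <-> G = T <-> F = F
(~W <-> G) | V = F | T = T
V & ((~W <-> G) | V) = T & T = T
(G -> W) | (V & ((~W <-> G) | V)) = T | T = T
So Statement 2 is true.

Statement 3: Parsed as (G -> W) nor (((~V nor G) nor (~V -> ~G)) xor ~V)

G -> W = F -> F = T
~V = ~T = F
~V nor G = F nor F = T
~V = ~T = F
~G = ~F = T
~V -> ~G = F -> T = T
(~V nor G) nor (~V -> ~G) = T nor T = F
~V = ~T = F
((~V nor G) nor (~V -> ~G)) xor ~V = F xor F = F
(G -> W) nor (((~V nor G) nor (~V -> ~G)) xor ~V) = T nor F = F
So Statement 3 is false.

Count: 2.

2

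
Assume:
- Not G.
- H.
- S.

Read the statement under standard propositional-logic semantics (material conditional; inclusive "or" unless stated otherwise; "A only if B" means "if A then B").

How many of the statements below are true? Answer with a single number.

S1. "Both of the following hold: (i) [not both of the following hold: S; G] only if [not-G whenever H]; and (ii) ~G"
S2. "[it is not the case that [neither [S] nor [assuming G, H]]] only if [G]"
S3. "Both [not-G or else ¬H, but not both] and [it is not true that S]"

S1: Parsed as ((S ↑ G) → (H → ¬G)) ∧ ¬G

S ↑ G = T ↑ F = T
¬G = ¬F = T
H → ¬G = T → T = T
(S ↑ G) → (H → ¬G) = T → T = T
¬G = ¬F = T
((S ↑ G) → (H → ¬G)) ∧ ¬G = T ∧ T = T
So S1 is true.

S2: Parsed as ¬(S ↓ (G → H)) → G

G → H = F → T = T
S ↓ (G → H) = T ↓ T = F
¬(S ↓ (G → H)) = ¬F = T
¬(S ↓ (G → H)) → G = T → F = F
So S2 is false.

S3: This is (¬G ⊕ ¬H) ∧ ¬S.

¬G = ¬F = T
¬H = ¬T = F
¬G ⊕ ¬H = T ⊕ F = T
¬S = ¬T = F
(¬G ⊕ ¬H) ∧ ¬S = T ∧ F = F
Thus S3 is false.

True statements: 1.

1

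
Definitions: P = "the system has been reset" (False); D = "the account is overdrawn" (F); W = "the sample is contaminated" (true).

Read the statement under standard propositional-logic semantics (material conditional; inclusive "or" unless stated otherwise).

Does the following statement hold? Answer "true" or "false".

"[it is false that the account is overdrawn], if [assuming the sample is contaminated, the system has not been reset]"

True.

Values: W=T, P=F, D=F.
In symbols: (W → ¬P) → ¬D

¬P = ¬F = T
W → ¬P = T → T = T
¬D = ¬F = T
(W → ¬P) → ¬D = T → T = T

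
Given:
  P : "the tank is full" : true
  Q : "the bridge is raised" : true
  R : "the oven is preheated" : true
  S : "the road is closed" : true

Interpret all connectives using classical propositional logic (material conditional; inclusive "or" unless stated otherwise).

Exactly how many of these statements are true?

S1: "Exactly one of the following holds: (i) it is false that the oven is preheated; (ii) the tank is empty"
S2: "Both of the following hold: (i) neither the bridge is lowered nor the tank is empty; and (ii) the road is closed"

S1: In symbols: ~R xor ~P

~R = ~T = F
~P = ~T = F
~R xor ~P = F xor F = F
So S1 is false.

S2: Parsed as (~Q nor ~P) & S

~Q = ~T = F
~P = ~T = F
~Q nor ~P = F nor F = T
(~Q nor ~P) & S = T & T = T
Hence S2 is true.

1 of the 2 statements is true.

1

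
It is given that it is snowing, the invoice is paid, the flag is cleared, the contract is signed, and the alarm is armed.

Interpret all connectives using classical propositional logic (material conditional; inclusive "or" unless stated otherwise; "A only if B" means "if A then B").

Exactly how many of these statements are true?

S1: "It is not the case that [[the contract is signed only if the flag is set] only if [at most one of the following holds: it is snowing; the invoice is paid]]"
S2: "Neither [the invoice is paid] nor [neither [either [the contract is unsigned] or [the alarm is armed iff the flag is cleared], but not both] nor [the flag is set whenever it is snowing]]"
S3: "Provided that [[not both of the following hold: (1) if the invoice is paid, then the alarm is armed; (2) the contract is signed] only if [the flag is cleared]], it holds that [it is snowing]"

1

Let S = "the contract is signed" (T), Q = "the flag is set" (F), V = "it is snowing" (T), G = "the invoice is paid" (T), L = "the alarm is armed" (T).

S1: Formalization: ~((S -> Q) -> (V nand G))

S -> Q = T -> F = F
V nand G = T nand T = F
(S -> Q) -> (V nand G) = F -> F = T
~((S -> Q) -> (V nand G)) = ~T = F
Thus S1 is false.

S2: In symbols: G nor ((~S xor (L <-> ~Q)) nor (V -> Q))

~S = ~T = F
~Q = ~F = T
L <-> ~Q = T <-> T = T
~S xor (L <-> ~Q) = F xor T = T
V -> Q = T -> F = F
(~S xor (L <-> ~Q)) nor (V -> Q) = T nor F = F
G nor ((~S xor (L <-> ~Q)) nor (V -> Q)) = T nor F = F
Hence S2 is false.

S3: In symbols: (((G -> L) nand S) -> ~Q) -> V

G -> L = T -> T = T
(G -> L) nand S = T nand T = F
~Q = ~F = T
((G -> L) nand S) -> ~Q = F -> T = T
(((G -> L) nand S) -> ~Q) -> V = T -> T = T
So S3 is true.

1 of the 3 statements is true (S3).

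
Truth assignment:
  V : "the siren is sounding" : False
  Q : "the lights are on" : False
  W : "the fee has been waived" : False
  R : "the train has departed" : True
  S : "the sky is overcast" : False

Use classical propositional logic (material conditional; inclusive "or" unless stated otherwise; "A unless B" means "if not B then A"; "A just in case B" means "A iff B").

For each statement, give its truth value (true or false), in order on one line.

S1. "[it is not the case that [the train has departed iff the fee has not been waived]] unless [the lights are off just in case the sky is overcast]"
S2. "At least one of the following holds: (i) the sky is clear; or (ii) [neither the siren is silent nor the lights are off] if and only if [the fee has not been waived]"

S1 false, S2 true

S1: Parsed as ~(R <-> ~W) | (~Q <-> S)

~W = ~F = T
R <-> ~W = T <-> T = T
~(R <-> ~W) = ~T = F
~Q = ~F = T
~Q <-> S = T <-> F = F
~(R <-> ~W) | (~Q <-> S) = F | F = F
So S1 is false.

S2: Parsed as ~S | ((~V nor ~Q) <-> ~W)

~S = ~F = T
~V = ~F = T
~Q = ~F = T
~V nor ~Q = T nor T = F
~W = ~F = T
(~V nor ~Q) <-> ~W = F <-> T = F
~S | ((~V nor ~Q) <-> ~W) = T | F = T
So S2 is true.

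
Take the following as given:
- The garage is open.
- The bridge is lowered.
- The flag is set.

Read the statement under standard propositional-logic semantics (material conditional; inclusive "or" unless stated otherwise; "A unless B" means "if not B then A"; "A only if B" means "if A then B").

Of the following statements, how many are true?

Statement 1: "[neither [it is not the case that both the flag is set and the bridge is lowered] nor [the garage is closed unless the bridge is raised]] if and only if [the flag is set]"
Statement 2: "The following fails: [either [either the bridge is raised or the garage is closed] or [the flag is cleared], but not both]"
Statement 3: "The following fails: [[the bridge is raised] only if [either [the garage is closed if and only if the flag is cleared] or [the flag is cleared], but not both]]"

Let R = "the flag is set" (T), Q = "the bridge is raised" (F), P = "the garage is closed" (F).

Statement 1: This is ((R nand ~Q) nor (P | Q)) <-> R.

~Q = ~F = T
R nand ~Q = T nand T = F
P | Q = F | F = F
(R nand ~Q) nor (P | Q) = F nor F = T
((R nand ~Q) nor (P | Q)) <-> R = T <-> T = T
Hence Statement 1 is true.

Statement 2: In symbols: ~((Q | P) xor ~R)

Q | P = F | F = F
~R = ~T = F
(Q | P) xor ~R = F xor F = F
~((Q | P) xor ~R) = ~F = T
So Statement 2 is true.

Statement 3: This is ~(Q -> ((P <-> ~R) xor ~R)).

~R = ~T = F
P <-> ~R = F <-> F = T
~R = ~T = F
(P <-> ~R) xor ~R = T xor F = T
Q -> ((P <-> ~R) xor ~R) = F -> T = T
~(Q -> ((P <-> ~R) xor ~R)) = ~T = F
Hence Statement 3 is false.

True statements: 2 (Statement 1, Statement 2).

2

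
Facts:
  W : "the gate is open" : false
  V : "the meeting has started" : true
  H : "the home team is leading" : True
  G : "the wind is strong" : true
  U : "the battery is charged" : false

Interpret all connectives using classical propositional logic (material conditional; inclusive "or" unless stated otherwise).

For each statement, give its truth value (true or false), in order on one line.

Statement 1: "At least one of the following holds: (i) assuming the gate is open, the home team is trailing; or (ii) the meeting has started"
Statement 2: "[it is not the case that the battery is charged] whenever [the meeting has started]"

Statement 1: Formalization: (W -> ~H) | V

~H = ~T = F
W -> ~H = F -> F = T
(W -> ~H) | V = T | T = T
So Statement 1 is true.

Statement 2: Formalization: V -> ~U

~U = ~F = T
V -> ~U = T -> T = T
Hence Statement 2 is true.

Statement 1 T; Statement 2 T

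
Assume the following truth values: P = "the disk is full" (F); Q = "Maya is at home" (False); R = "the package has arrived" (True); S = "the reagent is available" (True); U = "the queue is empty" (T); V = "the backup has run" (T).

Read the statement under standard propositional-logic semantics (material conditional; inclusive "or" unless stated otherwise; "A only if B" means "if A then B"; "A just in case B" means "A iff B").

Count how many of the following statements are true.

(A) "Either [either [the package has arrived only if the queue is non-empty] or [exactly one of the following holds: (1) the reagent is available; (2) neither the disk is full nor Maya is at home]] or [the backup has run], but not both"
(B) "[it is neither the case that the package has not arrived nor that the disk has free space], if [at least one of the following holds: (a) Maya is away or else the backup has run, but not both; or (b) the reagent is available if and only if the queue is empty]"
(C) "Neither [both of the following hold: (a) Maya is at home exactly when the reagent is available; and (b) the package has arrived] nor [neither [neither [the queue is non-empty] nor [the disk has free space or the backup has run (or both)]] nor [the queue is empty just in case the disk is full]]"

1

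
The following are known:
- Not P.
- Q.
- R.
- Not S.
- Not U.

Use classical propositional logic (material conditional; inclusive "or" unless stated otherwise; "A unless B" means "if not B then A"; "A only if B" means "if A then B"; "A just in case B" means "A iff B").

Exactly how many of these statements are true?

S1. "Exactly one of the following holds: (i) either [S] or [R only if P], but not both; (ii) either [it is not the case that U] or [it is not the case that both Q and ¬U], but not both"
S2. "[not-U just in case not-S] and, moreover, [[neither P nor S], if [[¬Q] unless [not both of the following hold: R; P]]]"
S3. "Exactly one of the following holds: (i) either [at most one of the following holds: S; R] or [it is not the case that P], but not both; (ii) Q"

S1: Formalization: (S xor (R -> P)) xor (~U xor (Q nand ~U))

R -> P = T -> F = F
S xor (R -> P) = F xor F = F
~U = ~F = T
~U = ~F = T
Q nand ~U = T nand T = F
~U xor (Q nand ~U) = T xor F = T
(S xor (R -> P)) xor (~U xor (Q nand ~U)) = F xor T = T
Thus S1 is true.

S2: Parsed as (~U <-> ~S) & ((~Q | (R nand P)) -> (P nor S))

~U = ~F = T
~S = ~F = T
~U <-> ~S = T <-> T = T
~Q = ~T = F
R nand P = T nand F = T
~Q | (R nand P) = F | T = T
P nor S = F nor F = T
(~Q | (R nand P)) -> (P nor S) = T -> T = T
(~U <-> ~S) & ((~Q | (R nand P)) -> (P nor S)) = T & T = T
So S2 is true.

S3: Formalization: ((S nand R) xor ~P) xor Q

S nand R = F nand T = T
~P = ~F = T
(S nand R) xor ~P = T xor T = F
((S nand R) xor ~P) xor Q = F xor T = T
Thus S3 is true.

Count: 3.

3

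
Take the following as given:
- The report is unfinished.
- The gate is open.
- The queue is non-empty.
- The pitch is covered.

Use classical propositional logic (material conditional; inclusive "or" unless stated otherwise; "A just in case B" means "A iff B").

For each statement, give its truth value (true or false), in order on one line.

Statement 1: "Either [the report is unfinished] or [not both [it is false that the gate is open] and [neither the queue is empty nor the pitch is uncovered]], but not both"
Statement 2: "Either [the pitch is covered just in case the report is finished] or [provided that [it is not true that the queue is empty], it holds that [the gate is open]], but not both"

Let S = "the report is finished" (F), H = "the gate is open" (T), R = "the queue is empty" (F), W = "the pitch is covered" (T).

Statement 1: Formalization: ¬S ⊕ (¬H ↑ (R ↓ ¬W))

¬S = ¬F = T
¬H = ¬T = F
¬W = ¬T = F
R ↓ ¬W = F ↓ F = T
¬H ↑ (R ↓ ¬W) = F ↑ T = T
¬S ⊕ (¬H ↑ (R ↓ ¬W)) = T ⊕ T = F
So Statement 1 is false.

Statement 2: This is (W ↔ S) ⊕ (¬R → H).

W ↔ S = T ↔ F = F
¬R = ¬F = T
¬R → H = T → T = T
(W ↔ S) ⊕ (¬R → H) = F ⊕ T = T
Thus Statement 2 is true.

Statement 1 false, Statement 2 true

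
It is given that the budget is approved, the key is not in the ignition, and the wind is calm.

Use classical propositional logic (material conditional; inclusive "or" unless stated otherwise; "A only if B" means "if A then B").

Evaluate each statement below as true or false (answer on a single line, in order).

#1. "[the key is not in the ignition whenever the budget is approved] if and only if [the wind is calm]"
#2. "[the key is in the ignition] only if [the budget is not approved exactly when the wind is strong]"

#1 T; #2 T

Let V = "the budget is approved" (True), U = "the key is in the ignition" (False), P = "the wind is strong" (False).

#1: Formalization: (V -> not U) iff not P

not U = not False = True
V -> not U = True -> True = True
not P = not False = True
(V -> not U) iff not P = True iff True = True
Thus #1 is true.

#2: Formalization: U -> (not V iff P)

not V = not True = False
not V iff P = False iff False = True
U -> (not V iff P) = False -> True = True
Thus #2 is true.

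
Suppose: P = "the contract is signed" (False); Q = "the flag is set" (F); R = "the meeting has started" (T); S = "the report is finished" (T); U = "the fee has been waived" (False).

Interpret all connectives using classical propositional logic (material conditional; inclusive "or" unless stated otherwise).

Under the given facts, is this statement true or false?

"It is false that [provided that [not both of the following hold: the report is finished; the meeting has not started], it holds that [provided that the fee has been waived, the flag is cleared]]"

False

Formalization: ¬((S ↑ ¬R) → (U → ¬Q))

¬R = ¬T = F
S ↑ ¬R = T ↑ F = T
¬Q = ¬F = T
U → ¬Q = F → T = T
(S ↑ ¬R) → (U → ¬Q) = T → T = T
¬((S ↑ ¬R) → (U → ¬Q)) = ¬T = F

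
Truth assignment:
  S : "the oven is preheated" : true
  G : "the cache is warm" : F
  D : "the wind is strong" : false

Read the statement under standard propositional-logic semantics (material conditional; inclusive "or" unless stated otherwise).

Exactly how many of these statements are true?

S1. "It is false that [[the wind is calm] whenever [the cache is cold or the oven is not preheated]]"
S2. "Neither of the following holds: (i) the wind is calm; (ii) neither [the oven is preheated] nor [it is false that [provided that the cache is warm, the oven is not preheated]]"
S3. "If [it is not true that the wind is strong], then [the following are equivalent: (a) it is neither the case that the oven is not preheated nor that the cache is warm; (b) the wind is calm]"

1

S1: In symbols: not ((not G or not S) -> not D)

not G = not False = True
not S = not True = False
not G or not S = True or False = True
not D = not False = True
(not G or not S) -> not D = True -> True = True
not ((not G or not S) -> not D) = not True = False
Thus S1 is false.

S2: This is not D nor (S nor not (G -> not S)).

not D = not False = True
not S = not True = False
G -> not S = False -> False = True
not (G -> not S) = not True = False
S nor not (G -> not S) = True nor False = False
not D nor (S nor not (G -> not S)) = True nor False = False
Hence S2 is false.

S3: This is not D -> ((not S nor G) iff not D).

not D = not False = True
not S = not True = False
not S nor G = False nor False = True
not D = not False = True
(not S nor G) iff not D = True iff True = True
not D -> ((not S nor G) iff not D) = True -> True = True
So S3 is true.

1 of the 3 statements is true (S3).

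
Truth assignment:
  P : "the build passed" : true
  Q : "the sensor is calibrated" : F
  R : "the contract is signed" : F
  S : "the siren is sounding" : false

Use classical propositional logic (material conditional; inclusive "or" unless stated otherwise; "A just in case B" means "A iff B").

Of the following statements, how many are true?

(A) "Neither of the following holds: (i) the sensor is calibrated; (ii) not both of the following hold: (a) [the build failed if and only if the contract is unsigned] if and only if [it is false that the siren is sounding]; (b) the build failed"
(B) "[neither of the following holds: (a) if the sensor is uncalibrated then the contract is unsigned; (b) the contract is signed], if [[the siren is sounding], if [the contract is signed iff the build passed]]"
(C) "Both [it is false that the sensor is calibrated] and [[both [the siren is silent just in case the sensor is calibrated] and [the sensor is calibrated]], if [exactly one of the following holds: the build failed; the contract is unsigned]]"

0

(A): Formalization: Q nor (((~P <-> ~R) <-> ~S) nand ~P)

~P = ~T = F
~R = ~F = T
~P <-> ~R = F <-> T = F
~S = ~F = T
(~P <-> ~R) <-> ~S = F <-> T = F
~P = ~T = F
((~P <-> ~R) <-> ~S) nand ~P = F nand F = T
Q nor (((~P <-> ~R) <-> ~S) nand ~P) = F nor T = F
So (A) is false.

(B): Formalization: ((R <-> P) -> S) -> ((~Q -> ~R) nor R)

R <-> P = F <-> T = F
(R <-> P) -> S = F -> F = T
~Q = ~F = T
~R = ~F = T
~Q -> ~R = T -> T = T
(~Q -> ~R) nor R = T nor F = F
((R <-> P) -> S) -> ((~Q -> ~R) nor R) = T -> F = F
Thus (B) is false.

(C): Formalization: ~Q & ((~P xor ~R) -> ((~S <-> Q) & Q))

~Q = ~F = T
~P = ~T = F
~R = ~F = T
~P xor ~R = F xor T = T
~S = ~F = T
~S <-> Q = T <-> F = F
(~S <-> Q) & Q = F & F = F
(~P xor ~R) -> ((~S <-> Q) & Q) = T -> F = F
~Q & ((~P xor ~R) -> ((~S <-> Q) & Q)) = T & F = F
Thus (C) is false.

0 of the 3 statements are true (none).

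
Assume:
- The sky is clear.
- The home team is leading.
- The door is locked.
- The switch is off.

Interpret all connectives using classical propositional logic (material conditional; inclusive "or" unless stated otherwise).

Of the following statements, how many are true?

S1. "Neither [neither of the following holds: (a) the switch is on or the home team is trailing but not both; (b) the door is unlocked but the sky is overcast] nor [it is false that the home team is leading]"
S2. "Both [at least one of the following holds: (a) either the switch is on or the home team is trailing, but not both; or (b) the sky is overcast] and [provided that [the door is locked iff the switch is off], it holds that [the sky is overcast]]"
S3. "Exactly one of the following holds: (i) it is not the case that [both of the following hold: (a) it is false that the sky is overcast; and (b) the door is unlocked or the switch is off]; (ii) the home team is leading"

Let S = "the switch is on" (F), Q = "the home team is leading" (T), R = "the door is locked" (T), P = "the sky is overcast" (F).

S1: In symbols: ((S xor ~Q) nor (~R & P)) nor ~Q

~Q = ~T = F
S xor ~Q = F xor F = F
~R = ~T = F
~R & P = F & F = F
(S xor ~Q) nor (~R & P) = F nor F = T
~Q = ~T = F
((S xor ~Q) nor (~R & P)) nor ~Q = T nor F = F
So S1 is false.

S2: In symbols: ((S xor ~Q) | P) & ((R <-> ~S) -> P)

~Q = ~T = F
S xor ~Q = F xor F = F
(S xor ~Q) | P = F | F = F
~S = ~F = T
R <-> ~S = T <-> T = T
(R <-> ~S) -> P = T -> F = F
((S xor ~Q) | P) & ((R <-> ~S) -> P) = F & F = F
Hence S2 is false.

S3: In symbols: ~(~P & (~R | ~S)) xor Q

~P = ~F = T
~R = ~T = F
~S = ~F = T
~R | ~S = F | T = T
~P & (~R | ~S) = T & T = T
~(~P & (~R | ~S)) = ~T = F
~(~P & (~R | ~S)) xor Q = F xor T = T
Thus S3 is true.

Count: 1.

1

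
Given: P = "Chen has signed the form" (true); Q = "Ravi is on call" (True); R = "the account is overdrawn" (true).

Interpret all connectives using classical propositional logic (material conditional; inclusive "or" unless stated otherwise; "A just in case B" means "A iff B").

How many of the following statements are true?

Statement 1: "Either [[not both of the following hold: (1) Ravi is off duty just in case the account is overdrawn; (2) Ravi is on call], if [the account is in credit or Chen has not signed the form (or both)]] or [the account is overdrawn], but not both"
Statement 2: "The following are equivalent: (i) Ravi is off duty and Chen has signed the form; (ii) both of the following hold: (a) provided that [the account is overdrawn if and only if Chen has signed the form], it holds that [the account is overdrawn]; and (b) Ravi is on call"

Statement 1: Formalization: ((¬R ∨ ¬P) → ((¬Q ↔ R) ↑ Q)) ⊕ R

¬R = ¬T = F
¬P = ¬T = F
¬R ∨ ¬P = F ∨ F = F
¬Q = ¬T = F
¬Q ↔ R = F ↔ T = F
(¬Q ↔ R) ↑ Q = F ↑ T = T
(¬R ∨ ¬P) → ((¬Q ↔ R) ↑ Q) = F → T = T
((¬R ∨ ¬P) → ((¬Q ↔ R) ↑ Q)) ⊕ R = T ⊕ T = F
So Statement 1 is false.

Statement 2: In symbols: (¬Q ∧ P) ↔ (((R ↔ P) → R) ∧ Q)

¬Q = ¬T = F
¬Q ∧ P = F ∧ T = F
R ↔ P = T ↔ T = T
(R ↔ P) → R = T → T = T
((R ↔ P) → R) ∧ Q = T ∧ T = T
(¬Q ∧ P) ↔ (((R ↔ P) → R) ∧ Q) = F ↔ T = F
Thus Statement 2 is false.

0 of the 2 statements are true (none).

0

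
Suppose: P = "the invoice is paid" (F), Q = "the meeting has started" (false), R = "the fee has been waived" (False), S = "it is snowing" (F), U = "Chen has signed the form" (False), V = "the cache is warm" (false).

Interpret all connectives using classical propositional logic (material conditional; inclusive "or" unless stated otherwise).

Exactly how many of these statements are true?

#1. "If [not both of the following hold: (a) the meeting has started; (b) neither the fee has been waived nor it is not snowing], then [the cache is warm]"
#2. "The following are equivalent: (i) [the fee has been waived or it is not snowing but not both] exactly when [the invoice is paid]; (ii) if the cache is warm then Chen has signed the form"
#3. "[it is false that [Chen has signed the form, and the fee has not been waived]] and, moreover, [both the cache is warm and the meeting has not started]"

#1: Parsed as (Q ↑ (R ↓ ¬S)) → V

¬S = ¬F = T
R ↓ ¬S = F ↓ T = F
Q ↑ (R ↓ ¬S) = F ↑ F = T
(Q ↑ (R ↓ ¬S)) → V = T → F = F
So #1 is false.

#2: Parsed as ((R ⊕ ¬S) ↔ P) ↔ (V → U)

¬S = ¬F = T
R ⊕ ¬S = F ⊕ T = T
(R ⊕ ¬S) ↔ P = T ↔ F = F
V → U = F → F = T
((R ⊕ ¬S) ↔ P) ↔ (V → U) = F ↔ T = F
So #2 is false.

#3: Parsed as ¬(U ∧ ¬R) ∧ (V ∧ ¬Q)

¬R = ¬F = T
U ∧ ¬R = F ∧ T = F
¬(U ∧ ¬R) = ¬F = T
¬Q = ¬F = T
V ∧ ¬Q = F ∧ T = F
¬(U ∧ ¬R) ∧ (V ∧ ¬Q) = T ∧ F = F
So #3 is false.

True statements: 0 (none).

0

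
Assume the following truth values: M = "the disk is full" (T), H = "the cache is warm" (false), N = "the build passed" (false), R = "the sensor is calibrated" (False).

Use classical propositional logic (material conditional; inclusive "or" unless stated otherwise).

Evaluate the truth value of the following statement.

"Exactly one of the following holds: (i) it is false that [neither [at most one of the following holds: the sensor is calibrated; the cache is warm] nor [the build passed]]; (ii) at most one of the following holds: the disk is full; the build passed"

False.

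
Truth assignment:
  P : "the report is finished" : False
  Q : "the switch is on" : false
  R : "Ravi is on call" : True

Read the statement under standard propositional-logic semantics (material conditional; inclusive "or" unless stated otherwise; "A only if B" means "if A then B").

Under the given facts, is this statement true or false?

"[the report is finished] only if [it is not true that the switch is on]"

Formalization: P -> not Q

not Q = not False = True
P -> not Q = False -> True = True

True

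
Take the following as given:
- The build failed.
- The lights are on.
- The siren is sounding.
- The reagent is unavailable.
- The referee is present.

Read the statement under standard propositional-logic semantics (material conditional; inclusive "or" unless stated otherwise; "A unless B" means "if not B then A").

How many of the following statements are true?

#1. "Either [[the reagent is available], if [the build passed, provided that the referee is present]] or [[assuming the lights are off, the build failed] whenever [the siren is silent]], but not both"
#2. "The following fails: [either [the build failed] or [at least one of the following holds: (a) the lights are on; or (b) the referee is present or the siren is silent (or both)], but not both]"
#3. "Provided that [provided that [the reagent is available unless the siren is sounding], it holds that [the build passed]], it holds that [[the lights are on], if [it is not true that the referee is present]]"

Let U = "the referee is present" (True), P = "the build passed" (False), S = "the reagent is available" (False), R = "the siren is sounding" (True), Q = "the lights are on" (True).

#1: This is ((U -> P) -> S) xor (not R -> (not Q -> not P)).

U -> P = True -> False = False
(U -> P) -> S = False -> False = True
not R = not True = False
not Q = not True = False
not P = not False = True
not Q -> not P = False -> True = True
not R -> (not Q -> not P) = False -> True = True
((U -> P) -> S) xor (not R -> (not Q -> not P)) = True xor True = False
Thus #1 is false.

#2: In symbols: not (not P xor (Q or (U or not R)))

not P = not False = True
not R = not True = False
U or not R = True or False = True
Q or (U or not R) = True or True = True
not P xor (Q or (U or not R)) = True xor True = False
not (not P xor (Q or (U or not R))) = not False = True
Hence #2 is true.

#3: This is ((S or R) -> P) -> (not U -> Q).

S or R = False or True = True
(S or R) -> P = True -> False = False
not U = not True = False
not U -> Q = False -> True = True
((S or R) -> P) -> (not U -> Q) = False -> True = True
So #3 is true.

2 of the 3 statements are true (#2, #3).

2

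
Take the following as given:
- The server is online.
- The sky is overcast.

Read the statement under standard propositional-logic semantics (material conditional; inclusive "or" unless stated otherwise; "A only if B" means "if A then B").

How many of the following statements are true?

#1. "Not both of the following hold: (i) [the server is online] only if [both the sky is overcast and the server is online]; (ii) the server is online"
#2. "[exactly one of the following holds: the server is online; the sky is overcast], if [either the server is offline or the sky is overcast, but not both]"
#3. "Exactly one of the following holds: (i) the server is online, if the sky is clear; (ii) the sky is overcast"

0

Let K = "the server is online" (T), N = "the sky is overcast" (T).

#1: Parsed as (K -> (N & K)) nand K

N & K = T & T = T
K -> (N & K) = T -> T = T
(K -> (N & K)) nand K = T nand T = F
Hence #1 is false.

#2: Parsed as (~K xor N) -> (K xor N)

~K = ~T = F
~K xor N = F xor T = T
K xor N = T xor T = F
(~K xor N) -> (K xor N) = T -> F = F
Thus #2 is false.

#3: Parsed as (~N -> K) xor N

~N = ~T = F
~N -> K = F -> T = T
(~N -> K) xor N = T xor T = F
Hence #3 is false.

Count: 0.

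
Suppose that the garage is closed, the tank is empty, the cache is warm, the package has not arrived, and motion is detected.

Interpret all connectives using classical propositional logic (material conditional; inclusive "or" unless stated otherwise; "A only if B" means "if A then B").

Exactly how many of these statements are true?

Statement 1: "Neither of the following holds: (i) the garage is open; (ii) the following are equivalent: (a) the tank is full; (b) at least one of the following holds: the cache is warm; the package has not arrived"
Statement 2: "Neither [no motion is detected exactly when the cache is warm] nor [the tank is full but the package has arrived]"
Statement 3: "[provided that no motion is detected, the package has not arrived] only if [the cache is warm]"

3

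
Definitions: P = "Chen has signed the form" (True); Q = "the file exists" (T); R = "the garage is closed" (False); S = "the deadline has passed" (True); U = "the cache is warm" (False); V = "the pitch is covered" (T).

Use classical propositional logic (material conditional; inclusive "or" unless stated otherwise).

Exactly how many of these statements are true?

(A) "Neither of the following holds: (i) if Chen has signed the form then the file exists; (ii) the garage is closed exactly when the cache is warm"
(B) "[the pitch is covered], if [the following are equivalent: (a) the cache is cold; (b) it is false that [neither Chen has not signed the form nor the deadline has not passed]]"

1

(A): Parsed as (P -> Q) nor (R iff U)

P -> Q = True -> True = True
R iff U = False iff False = True
(P -> Q) nor (R iff U) = True nor True = False
Hence (A) is false.

(B): In symbols: (not U iff not (not P nor not S)) -> V

not U = not False = True
not P = not True = False
not S = not True = False
not P nor not S = False nor False = True
not (not P nor not S) = not True = False
not U iff not (not P nor not S) = True iff False = False
(not U iff not (not P nor not S)) -> V = False -> True = True
Thus (B) is true.

1 of the 2 statements is true ((B)).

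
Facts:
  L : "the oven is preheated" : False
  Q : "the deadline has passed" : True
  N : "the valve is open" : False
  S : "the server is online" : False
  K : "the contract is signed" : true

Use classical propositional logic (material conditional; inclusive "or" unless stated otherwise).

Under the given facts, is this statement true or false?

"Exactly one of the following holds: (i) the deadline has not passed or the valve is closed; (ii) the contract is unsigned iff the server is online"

False.

Parsed as (¬Q ∨ ¬N) ⊕ (¬K ↔ S)

¬Q = ¬T = F
¬N = ¬F = T
¬Q ∨ ¬N = F ∨ T = T
¬K = ¬T = F
¬K ↔ S = F ↔ F = T
(¬Q ∨ ¬N) ⊕ (¬K ↔ S) = T ⊕ T = F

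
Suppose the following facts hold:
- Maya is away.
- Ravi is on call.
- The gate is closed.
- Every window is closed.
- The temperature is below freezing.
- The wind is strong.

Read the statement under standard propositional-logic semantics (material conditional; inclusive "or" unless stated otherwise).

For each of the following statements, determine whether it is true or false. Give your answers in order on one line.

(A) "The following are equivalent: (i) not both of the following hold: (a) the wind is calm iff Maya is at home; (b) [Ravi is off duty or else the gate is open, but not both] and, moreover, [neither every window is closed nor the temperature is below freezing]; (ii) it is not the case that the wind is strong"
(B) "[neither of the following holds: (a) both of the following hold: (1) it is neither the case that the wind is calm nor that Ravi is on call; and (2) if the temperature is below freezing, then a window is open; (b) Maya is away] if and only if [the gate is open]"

Let V = "the wind is strong" (T), P = "Maya is at home" (F), Q = "Ravi is on call" (T), R = "the gate is open" (F), S = "a window is open" (F), U = "the temperature is below freezing" (T).

(A): This is ((¬V ↔ P) ↑ ((¬Q ⊕ R) ∧ (¬S ↓ U))) ↔ ¬V.

¬V = ¬T = F
¬V ↔ P = F ↔ F = T
¬Q = ¬T = F
¬Q ⊕ R = F ⊕ F = F
¬S = ¬F = T
¬S ↓ U = T ↓ T = F
(¬Q ⊕ R) ∧ (¬S ↓ U) = F ∧ F = F
(¬V ↔ P) ↑ ((¬Q ⊕ R) ∧ (¬S ↓ U)) = T ↑ F = T
¬V = ¬T = F
((¬V ↔ P) ↑ ((¬Q ⊕ R) ∧ (¬S ↓ U))) ↔ ¬V = T ↔ F = F
So (A) is false.

(B): Parsed as (((¬V ↓ Q) ∧ (U → S)) ↓ ¬P) ↔ R

¬V = ¬T = F
¬V ↓ Q = F ↓ T = F
U → S = T → F = F
(¬V ↓ Q) ∧ (U → S) = F ∧ F = F
¬P = ¬F = T
((¬V ↓ Q) ∧ (U → S)) ↓ ¬P = F ↓ T = F
(((¬V ↓ Q) ∧ (U → S)) ↓ ¬P) ↔ R = F ↔ F = T
So (B) is true.

(A) F / (B) T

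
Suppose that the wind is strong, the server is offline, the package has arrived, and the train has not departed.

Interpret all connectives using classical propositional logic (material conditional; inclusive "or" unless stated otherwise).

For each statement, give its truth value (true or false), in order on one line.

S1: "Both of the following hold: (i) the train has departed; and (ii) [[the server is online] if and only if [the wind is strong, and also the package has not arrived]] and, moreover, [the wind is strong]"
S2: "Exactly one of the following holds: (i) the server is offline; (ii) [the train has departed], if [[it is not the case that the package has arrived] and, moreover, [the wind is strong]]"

Let Q = "the train has departed" (F), K = "the server is online" (F), V = "the wind is strong" (T), S = "the package has arrived" (T).

S1: Formalization: Q & ((K <-> (V & ~S)) & V)

~S = ~T = F
V & ~S = T & F = F
K <-> (V & ~S) = F <-> F = T
(K <-> (V & ~S)) & V = T & T = T
Q & ((K <-> (V & ~S)) & V) = F & T = F
Thus S1 is false.

S2: Parsed as ~K xor ((~S & V) -> Q)

~K = ~F = T
~S = ~T = F
~S & V = F & T = F
(~S & V) -> Q = F -> F = T
~K xor ((~S & V) -> Q) = T xor T = F
Thus S2 is false.

S1 false / S2 false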